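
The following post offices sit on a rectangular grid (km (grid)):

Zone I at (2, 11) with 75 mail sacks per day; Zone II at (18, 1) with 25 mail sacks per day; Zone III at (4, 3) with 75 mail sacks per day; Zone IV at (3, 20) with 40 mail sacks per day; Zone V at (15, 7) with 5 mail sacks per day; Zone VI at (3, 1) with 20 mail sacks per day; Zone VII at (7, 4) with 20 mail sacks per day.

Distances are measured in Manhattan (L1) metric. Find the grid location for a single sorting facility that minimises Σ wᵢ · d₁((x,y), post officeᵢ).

(3, 4)

Manhattan distance separates: Σwᵢ(|x−xᵢ|+|y−yᵢ|) = Σwᵢ|x−xᵢ| + Σwᵢ|y−yᵢ|, so x and y are optimised independently as 1-D weighted medians.
Total weight W = 260; half = 130.
x-coordinate, sorted with cumulative weight:
  x=2 (Zone I, w=75) cum 75
  x=3 (Zone IV, w=40) cum 115
  x=3 (Zone VI, w=20) cum 135  ← median
  x=4 (Zone III, w=75) cum 210
  x=7 (Zone VII, w=20) cum 230
  x=15 (Zone V, w=5) cum 235
  x=18 (Zone II, w=25) cum 260
⇒ x* = 3
y-coordinate, sorted with cumulative weight:
  y=1 (Zone II, w=25) cum 25
  y=1 (Zone VI, w=20) cum 45
  y=3 (Zone III, w=75) cum 120
  y=4 (Zone VII, w=20) cum 140  ← median
  y=7 (Zone V, w=5) cum 145
  y=11 (Zone I, w=75) cum 220
  y=20 (Zone IV, w=40) cum 260
⇒ y* = 4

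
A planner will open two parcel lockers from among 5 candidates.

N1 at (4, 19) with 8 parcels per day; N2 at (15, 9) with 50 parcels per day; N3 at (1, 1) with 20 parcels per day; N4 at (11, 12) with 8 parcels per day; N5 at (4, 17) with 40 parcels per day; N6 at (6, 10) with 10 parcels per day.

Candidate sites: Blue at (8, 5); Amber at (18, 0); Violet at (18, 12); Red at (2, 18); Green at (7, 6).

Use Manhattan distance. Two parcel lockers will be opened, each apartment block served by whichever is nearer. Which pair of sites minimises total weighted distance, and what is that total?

{Violet, Red}, total 980

Evaluate every pair (each demand assigned to the nearer of the two):
  {Violet, Red}: total = 980
  {Red, Green}: total = 1044
  {Blue, Red}: total = 1064
  {Violet, Green}: total = 1314
  {Amber, Red}: total = 1344
  {Blue, Violet}: total = 1430
  {Blue, Green}: total = 1588
  {Amber, Green}: total = 1588
  {Blue, Amber}: total = 1704
  {Amber, Violet}: total = 1784
Best pair: {Violet, Red} with total 980.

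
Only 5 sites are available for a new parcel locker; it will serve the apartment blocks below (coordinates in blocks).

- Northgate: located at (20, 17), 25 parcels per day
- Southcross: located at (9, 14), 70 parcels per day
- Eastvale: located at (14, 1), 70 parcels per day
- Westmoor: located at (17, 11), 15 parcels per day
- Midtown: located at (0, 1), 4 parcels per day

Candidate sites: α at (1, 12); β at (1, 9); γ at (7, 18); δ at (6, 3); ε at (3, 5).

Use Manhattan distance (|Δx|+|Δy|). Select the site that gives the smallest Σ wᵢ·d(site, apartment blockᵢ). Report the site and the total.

Total weighted distance at each candidate:
  α (1, 12): total = 3283
  β (1, 9): total = 3361
  γ (7, 18): total = 2801
  δ (6, 3): total = 2697
  ε (3, 5): total = 3153
Minimum is at δ with total 2697 blocks.

δ, total 2697 blocks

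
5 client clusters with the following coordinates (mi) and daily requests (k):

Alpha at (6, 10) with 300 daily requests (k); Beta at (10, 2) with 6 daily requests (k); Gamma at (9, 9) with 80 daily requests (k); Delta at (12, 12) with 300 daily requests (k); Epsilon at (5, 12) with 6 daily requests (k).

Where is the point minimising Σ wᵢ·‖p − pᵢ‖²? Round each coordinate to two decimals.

The minimiser of Σwᵢ‖p−pᵢ‖² is the weighted centroid p* = (Σwᵢpᵢ)/(Σwᵢ).
Σwᵢ = 692.
Σwᵢxᵢ = 300·6 + 6·10 + 80·9 + 300·12 + 6·5 = 6210.
Σwᵢyᵢ = 300·10 + 6·2 + 80·9 + 300·12 + 6·12 = 7404.
x* = 6210/692 = 8.97, y* = 7404/692 = 10.70.

(8.97, 10.70)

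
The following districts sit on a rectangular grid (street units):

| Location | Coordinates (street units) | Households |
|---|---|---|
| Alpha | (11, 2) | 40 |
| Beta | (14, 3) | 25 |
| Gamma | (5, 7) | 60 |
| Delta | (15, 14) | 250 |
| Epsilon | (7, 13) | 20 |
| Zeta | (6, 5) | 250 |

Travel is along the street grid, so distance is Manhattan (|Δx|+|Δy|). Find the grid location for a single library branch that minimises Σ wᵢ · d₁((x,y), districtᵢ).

Manhattan distance separates: Σwᵢ(|x−xᵢ|+|y−yᵢ|) = Σwᵢ|x−xᵢ| + Σwᵢ|y−yᵢ|, so x and y are optimised independently as 1-D weighted medians.
Total weight W = 645; half = 322.5.
x-coordinate, sorted with cumulative weight:
  x=5 (Gamma, w=60) cum 60
  x=6 (Zeta, w=250) cum 310
  x=7 (Epsilon, w=20) cum 330  ← median
  x=11 (Alpha, w=40) cum 370
  x=14 (Beta, w=25) cum 395
  x=15 (Delta, w=250) cum 645
⇒ x* = 7
y-coordinate, sorted with cumulative weight:
  y=2 (Alpha, w=40) cum 40
  y=3 (Beta, w=25) cum 65
  y=5 (Zeta, w=250) cum 315
  y=7 (Gamma, w=60) cum 375  ← median
  y=13 (Epsilon, w=20) cum 395
  y=14 (Delta, w=250) cum 645
⇒ y* = 7

(7, 7)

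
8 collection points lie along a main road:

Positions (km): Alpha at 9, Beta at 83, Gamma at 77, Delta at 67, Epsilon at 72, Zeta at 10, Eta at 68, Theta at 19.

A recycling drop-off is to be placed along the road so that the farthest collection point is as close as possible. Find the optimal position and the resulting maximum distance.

location 46, max distance 37

The 1-center on a line is the midpoint of the two extreme points: leftmost at 9, rightmost at 83.
Optimal location = (9 + 83)/2 = 46; maximum distance = (83 − 9)/2 = 37.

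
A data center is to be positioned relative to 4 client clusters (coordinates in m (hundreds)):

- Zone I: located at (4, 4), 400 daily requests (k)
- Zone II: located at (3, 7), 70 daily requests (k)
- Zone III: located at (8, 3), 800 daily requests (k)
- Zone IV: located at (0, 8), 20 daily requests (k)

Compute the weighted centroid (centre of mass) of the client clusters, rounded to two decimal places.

(6.36, 3.60)

The minimiser of Σwᵢ‖p−pᵢ‖² is the weighted centroid p* = (Σwᵢpᵢ)/(Σwᵢ).
Σwᵢ = 1290.
Σwᵢxᵢ = 400·4 + 70·3 + 800·8 + 20·0 = 8210.
Σwᵢyᵢ = 400·4 + 70·7 + 800·3 + 20·8 = 4650.
x* = 8210/1290 = 6.36, y* = 4650/1290 = 3.60.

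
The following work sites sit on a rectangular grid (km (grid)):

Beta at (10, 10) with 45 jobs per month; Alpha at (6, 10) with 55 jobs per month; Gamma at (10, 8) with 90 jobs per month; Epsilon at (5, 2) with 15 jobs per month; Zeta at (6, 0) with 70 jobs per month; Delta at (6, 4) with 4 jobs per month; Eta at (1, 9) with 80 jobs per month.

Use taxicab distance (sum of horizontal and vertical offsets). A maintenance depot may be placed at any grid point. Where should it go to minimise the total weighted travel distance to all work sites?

Manhattan distance separates: Σwᵢ(|x−xᵢ|+|y−yᵢ|) = Σwᵢ|x−xᵢ| + Σwᵢ|y−yᵢ|, so x and y are optimised independently as 1-D weighted medians.
Total weight W = 359; half = 179.5.
x-coordinate, sorted with cumulative weight:
  x=1 (Eta, w=80) cum 80
  x=5 (Epsilon, w=15) cum 95
  x=6 (Alpha, w=55) cum 150
  x=6 (Zeta, w=70) cum 220  ← median
  x=6 (Delta, w=4) cum 224
  x=10 (Beta, w=45) cum 269
  x=10 (Gamma, w=90) cum 359
⇒ x* = 6
y-coordinate, sorted with cumulative weight:
  y=0 (Zeta, w=70) cum 70
  y=2 (Epsilon, w=15) cum 85
  y=4 (Delta, w=4) cum 89
  y=8 (Gamma, w=90) cum 179
  y=9 (Eta, w=80) cum 259  ← median
  y=10 (Beta, w=45) cum 304
  y=10 (Alpha, w=55) cum 359
⇒ y* = 9

(6, 9)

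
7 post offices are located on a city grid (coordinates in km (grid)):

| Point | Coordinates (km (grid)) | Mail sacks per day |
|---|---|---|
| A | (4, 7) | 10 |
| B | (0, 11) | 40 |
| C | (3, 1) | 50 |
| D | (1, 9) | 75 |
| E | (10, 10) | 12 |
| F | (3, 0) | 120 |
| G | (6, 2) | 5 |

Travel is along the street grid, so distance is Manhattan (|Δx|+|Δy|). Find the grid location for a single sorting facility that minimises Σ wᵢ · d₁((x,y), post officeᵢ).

Manhattan distance separates: Σwᵢ(|x−xᵢ|+|y−yᵢ|) = Σwᵢ|x−xᵢ| + Σwᵢ|y−yᵢ|, so x and y are optimised independently as 1-D weighted medians.
Total weight W = 312; half = 156.
x-coordinate, sorted with cumulative weight:
  x=0 (B, w=40) cum 40
  x=1 (D, w=75) cum 115
  x=3 (C, w=50) cum 165  ← median
  x=3 (F, w=120) cum 285
  x=4 (A, w=10) cum 295
  x=6 (G, w=5) cum 300
  x=10 (E, w=12) cum 312
⇒ x* = 3
y-coordinate, sorted with cumulative weight:
  y=0 (F, w=120) cum 120
  y=1 (C, w=50) cum 170  ← median
  y=2 (G, w=5) cum 175
  y=7 (A, w=10) cum 185
  y=9 (D, w=75) cum 260
  y=10 (E, w=12) cum 272
  y=11 (B, w=40) cum 312
⇒ y* = 1

(3, 1)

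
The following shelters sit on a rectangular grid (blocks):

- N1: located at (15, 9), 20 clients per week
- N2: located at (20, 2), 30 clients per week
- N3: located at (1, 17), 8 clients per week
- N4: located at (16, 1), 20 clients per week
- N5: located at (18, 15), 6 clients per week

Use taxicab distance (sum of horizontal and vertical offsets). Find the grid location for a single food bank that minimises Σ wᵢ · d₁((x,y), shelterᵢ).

Manhattan distance separates: Σwᵢ(|x−xᵢ|+|y−yᵢ|) = Σwᵢ|x−xᵢ| + Σwᵢ|y−yᵢ|, so x and y are optimised independently as 1-D weighted medians.
Total weight W = 84; half = 42.
x-coordinate, sorted with cumulative weight:
  x=1 (N3, w=8) cum 8
  x=15 (N1, w=20) cum 28
  x=16 (N4, w=20) cum 48  ← median
  x=18 (N5, w=6) cum 54
  x=20 (N2, w=30) cum 84
⇒ x* = 16
y-coordinate, sorted with cumulative weight:
  y=1 (N4, w=20) cum 20
  y=2 (N2, w=30) cum 50  ← median
  y=9 (N1, w=20) cum 70
  y=15 (N5, w=6) cum 76
  y=17 (N3, w=8) cum 84
⇒ y* = 2

(16, 2)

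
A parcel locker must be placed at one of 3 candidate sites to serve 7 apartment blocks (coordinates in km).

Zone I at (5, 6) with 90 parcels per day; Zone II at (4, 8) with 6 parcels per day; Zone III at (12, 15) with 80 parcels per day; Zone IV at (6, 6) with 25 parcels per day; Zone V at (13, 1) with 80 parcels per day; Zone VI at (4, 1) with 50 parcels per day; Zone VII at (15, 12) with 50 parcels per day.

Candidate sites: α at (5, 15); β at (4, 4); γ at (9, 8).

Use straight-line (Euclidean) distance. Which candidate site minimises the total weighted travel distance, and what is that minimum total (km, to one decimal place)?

γ, total 2567.5 km

Total weighted distance at each candidate:
  α (5, 15): total = 4152.6
  β (4, 4): total = 2973.1
  γ (9, 8): total = 2567.5
Minimum is at γ with total 2567.5 km.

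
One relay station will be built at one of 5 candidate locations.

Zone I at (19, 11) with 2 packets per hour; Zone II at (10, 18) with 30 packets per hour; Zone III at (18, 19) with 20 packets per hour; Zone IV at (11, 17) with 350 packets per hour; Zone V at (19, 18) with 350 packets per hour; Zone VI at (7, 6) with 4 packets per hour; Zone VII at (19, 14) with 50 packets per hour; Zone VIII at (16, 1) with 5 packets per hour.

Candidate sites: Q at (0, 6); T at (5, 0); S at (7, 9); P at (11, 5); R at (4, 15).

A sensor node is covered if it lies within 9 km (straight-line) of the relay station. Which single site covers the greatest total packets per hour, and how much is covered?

R, covering 380

Coverage radius r = 9 km; a point is covered iff (Δx)²+(Δy)² ≤ 9² = 81.
  Q (0, 6): covers {Zone VI} → 4
  T (5, 0): covers {Zone VI} → 4
  S (7, 9): covers {Zone IV, Zone VI} → 354
  P (11, 5): covers {Zone VI, Zone VIII} → 9
  R (4, 15): covers {Zone II, Zone IV} → 380
Maximum coverage at R: 380 packets per hour.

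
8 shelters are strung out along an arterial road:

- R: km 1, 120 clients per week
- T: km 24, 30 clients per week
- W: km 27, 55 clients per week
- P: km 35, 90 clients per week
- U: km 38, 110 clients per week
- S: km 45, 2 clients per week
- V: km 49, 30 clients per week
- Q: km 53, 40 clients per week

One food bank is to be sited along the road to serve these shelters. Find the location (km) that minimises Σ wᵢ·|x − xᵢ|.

x = 35

For a sum of weighted absolute distances on a line, the optimum is the weighted median (not the mean). Total weight W = 477; half-weight = 238.5.
Sort by position and accumulate weight:
  km 1 (R, w=120) → cum 120
  km 24 (T, w=30) → cum 150
  km 27 (W, w=55) → cum 205
  km 35 (P, w=90) → cum 295  ≥ 238.5 → median here
  km 38 (U, w=110) → cum 405
  km 45 (S, w=2) → cum 407
  km 49 (V, w=30) → cum 437
  km 53 (Q, w=40) → cum 477
Optimal location: km 35.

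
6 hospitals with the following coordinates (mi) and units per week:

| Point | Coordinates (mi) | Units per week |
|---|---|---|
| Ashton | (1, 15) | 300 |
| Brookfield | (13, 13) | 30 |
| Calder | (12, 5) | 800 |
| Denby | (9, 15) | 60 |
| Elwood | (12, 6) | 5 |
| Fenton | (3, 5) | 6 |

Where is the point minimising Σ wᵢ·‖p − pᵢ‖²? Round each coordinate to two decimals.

The minimiser of Σwᵢ‖p−pᵢ‖² is the weighted centroid p* = (Σwᵢpᵢ)/(Σwᵢ).
Σwᵢ = 1201.
Σwᵢxᵢ = 300·1 + 30·13 + 800·12 + 60·9 + 5·12 + 6·3 = 10908.
Σwᵢyᵢ = 300·15 + 30·13 + 800·5 + 60·15 + 5·6 + 6·5 = 9850.
x* = 10908/1201 = 9.08, y* = 9850/1201 = 8.20.

(9.08, 8.20)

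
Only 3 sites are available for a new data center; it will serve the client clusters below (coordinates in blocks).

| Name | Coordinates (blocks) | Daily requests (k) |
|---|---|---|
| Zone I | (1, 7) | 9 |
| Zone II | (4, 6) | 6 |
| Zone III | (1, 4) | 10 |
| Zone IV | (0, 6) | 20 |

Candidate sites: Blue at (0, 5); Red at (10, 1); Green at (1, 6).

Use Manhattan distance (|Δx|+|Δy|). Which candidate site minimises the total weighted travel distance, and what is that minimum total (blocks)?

Green, total 67 blocks

Total weighted distance at each candidate:
  Blue (0, 5): total = 97
  Red (10, 1): total = 621
  Green (1, 6): total = 67
Minimum is at Green with total 67 blocks.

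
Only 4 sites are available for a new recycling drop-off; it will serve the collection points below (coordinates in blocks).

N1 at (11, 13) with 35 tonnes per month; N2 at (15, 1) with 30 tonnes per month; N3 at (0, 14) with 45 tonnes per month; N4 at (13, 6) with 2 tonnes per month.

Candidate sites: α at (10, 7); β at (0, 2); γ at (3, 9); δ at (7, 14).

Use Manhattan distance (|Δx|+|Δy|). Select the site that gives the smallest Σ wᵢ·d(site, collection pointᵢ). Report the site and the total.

δ, total 1148 blocks

Total weighted distance at each candidate:
  α (10, 7): total = 1348
  β (0, 2): total = 1824
  γ (3, 9): total = 1406
  δ (7, 14): total = 1148
Minimum is at δ with total 1148 blocks.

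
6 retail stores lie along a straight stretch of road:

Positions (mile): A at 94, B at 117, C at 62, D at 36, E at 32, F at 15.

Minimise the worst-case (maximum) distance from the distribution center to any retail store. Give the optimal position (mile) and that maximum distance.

The 1-center on a line is the midpoint of the two extreme points: leftmost at 15, rightmost at 117.
Optimal location = (15 + 117)/2 = 66; maximum distance = (117 − 15)/2 = 51.

location 66, max distance 51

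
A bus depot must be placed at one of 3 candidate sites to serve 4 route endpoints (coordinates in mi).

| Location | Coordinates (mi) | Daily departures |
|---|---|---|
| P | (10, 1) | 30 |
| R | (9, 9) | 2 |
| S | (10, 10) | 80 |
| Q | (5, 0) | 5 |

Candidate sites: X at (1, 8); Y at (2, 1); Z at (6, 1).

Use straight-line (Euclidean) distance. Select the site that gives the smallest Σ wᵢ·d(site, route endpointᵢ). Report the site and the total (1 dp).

Total weighted distance at each candidate:
  X (1, 8): total = 1140.5
  Y (2, 1): total = 1240.4
  Z (6, 1): total = 932.1
Minimum is at Z with total 932.1 mi.

Z, total 932.1 mi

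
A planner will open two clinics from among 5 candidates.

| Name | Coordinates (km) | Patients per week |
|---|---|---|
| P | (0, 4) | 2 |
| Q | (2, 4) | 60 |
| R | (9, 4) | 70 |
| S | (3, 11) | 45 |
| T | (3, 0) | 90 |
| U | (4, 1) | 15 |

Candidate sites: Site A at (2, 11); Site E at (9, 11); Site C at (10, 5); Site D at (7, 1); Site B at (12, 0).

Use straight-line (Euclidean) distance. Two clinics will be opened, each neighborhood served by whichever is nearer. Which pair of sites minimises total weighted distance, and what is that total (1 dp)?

Evaluate every pair (each demand assigned to the nearer of the two):
  {Site A, Site D}: total = 1077.9
  {Site C, Site D}: total = 1295.0
  {Site E, Site D}: total = 1303.6
  {Site A, Site C}: total = 1460.9
  {Site D, Site B}: total = 1518.2
  {Site E, Site C}: total = 1755.2
  {Site A, Site B}: total = 1760.5
  {Site C, Site B}: total = 1900.1
  {Site A, Site E}: total = 2116.6
  {Site E, Site B}: total = 2167.7
Best pair: {Site A, Site D} with total 1077.9.

{Site A, Site D}, total 1077.9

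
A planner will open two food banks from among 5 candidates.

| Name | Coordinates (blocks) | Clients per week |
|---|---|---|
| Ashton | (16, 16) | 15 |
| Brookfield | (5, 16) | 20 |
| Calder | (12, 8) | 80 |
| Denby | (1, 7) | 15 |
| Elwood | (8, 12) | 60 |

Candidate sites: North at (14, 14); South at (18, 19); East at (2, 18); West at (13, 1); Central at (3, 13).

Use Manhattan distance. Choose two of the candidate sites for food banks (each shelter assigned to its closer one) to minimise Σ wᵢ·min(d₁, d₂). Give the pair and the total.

Evaluate every pair (each demand assigned to the nearer of the two):
  {North, Central}: total = 1280
  {North, East}: total = 1460
  {West, Central}: total = 1460
  {North, West}: total = 1670
  {North, South}: total = 1700
  {South, Central}: total = 1775
  {East, West}: total = 1880
  {East, Central}: total = 1940
  {South, West}: total = 2265
  {South, East}: total = 2435
Best pair: {North, Central} with total 1280.

{North, Central}, total 1280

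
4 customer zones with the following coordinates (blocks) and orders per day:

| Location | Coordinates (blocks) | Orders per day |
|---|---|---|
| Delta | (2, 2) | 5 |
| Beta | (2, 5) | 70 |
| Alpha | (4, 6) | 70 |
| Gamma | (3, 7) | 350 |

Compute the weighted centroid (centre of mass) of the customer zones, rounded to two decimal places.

The minimiser of Σwᵢ‖p−pᵢ‖² is the weighted centroid p* = (Σwᵢpᵢ)/(Σwᵢ).
Σwᵢ = 495.
Σwᵢxᵢ = 5·2 + 70·2 + 70·4 + 350·3 = 1480.
Σwᵢyᵢ = 5·2 + 70·5 + 70·6 + 350·7 = 3230.
x* = 1480/495 = 2.99, y* = 3230/495 = 6.53.

(2.99, 6.53)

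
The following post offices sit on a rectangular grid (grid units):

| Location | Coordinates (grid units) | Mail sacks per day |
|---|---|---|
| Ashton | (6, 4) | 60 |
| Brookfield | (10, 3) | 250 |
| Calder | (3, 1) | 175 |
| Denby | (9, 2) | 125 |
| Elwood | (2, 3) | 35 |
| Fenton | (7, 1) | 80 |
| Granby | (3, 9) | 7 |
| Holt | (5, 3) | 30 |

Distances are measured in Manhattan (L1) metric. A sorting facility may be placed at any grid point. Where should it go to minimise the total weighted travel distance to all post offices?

Manhattan distance separates: Σwᵢ(|x−xᵢ|+|y−yᵢ|) = Σwᵢ|x−xᵢ| + Σwᵢ|y−yᵢ|, so x and y are optimised independently as 1-D weighted medians.
Total weight W = 762; half = 381.
x-coordinate, sorted with cumulative weight:
  x=2 (Elwood, w=35) cum 35
  x=3 (Calder, w=175) cum 210
  x=3 (Granby, w=7) cum 217
  x=5 (Holt, w=30) cum 247
  x=6 (Ashton, w=60) cum 307
  x=7 (Fenton, w=80) cum 387  ← median
  x=9 (Denby, w=125) cum 512
  x=10 (Brookfield, w=250) cum 762
⇒ x* = 7
y-coordinate, sorted with cumulative weight:
  y=1 (Calder, w=175) cum 175
  y=1 (Fenton, w=80) cum 255
  y=2 (Denby, w=125) cum 380
  y=3 (Brookfield, w=250) cum 630  ← median
  y=3 (Elwood, w=35) cum 665
  y=3 (Holt, w=30) cum 695
  y=4 (Ashton, w=60) cum 755
  y=9 (Granby, w=7) cum 762
⇒ y* = 3

(7, 3)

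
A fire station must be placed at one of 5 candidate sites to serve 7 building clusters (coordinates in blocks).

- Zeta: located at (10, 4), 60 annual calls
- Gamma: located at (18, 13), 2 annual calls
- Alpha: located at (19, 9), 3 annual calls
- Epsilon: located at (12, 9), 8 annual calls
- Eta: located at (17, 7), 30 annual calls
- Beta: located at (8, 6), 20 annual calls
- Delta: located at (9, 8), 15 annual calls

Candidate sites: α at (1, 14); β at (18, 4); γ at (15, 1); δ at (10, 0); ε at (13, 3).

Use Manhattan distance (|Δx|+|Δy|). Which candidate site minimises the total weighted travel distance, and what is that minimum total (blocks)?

Total weighted distance at each candidate:
  α (1, 14): total = 2573
  β (18, 4): total = 1159
  γ (15, 1): total = 1309
  δ (10, 0): total = 1139
  ε (13, 3): total = 897
Minimum is at ε with total 897 blocks.

ε, total 897 blocks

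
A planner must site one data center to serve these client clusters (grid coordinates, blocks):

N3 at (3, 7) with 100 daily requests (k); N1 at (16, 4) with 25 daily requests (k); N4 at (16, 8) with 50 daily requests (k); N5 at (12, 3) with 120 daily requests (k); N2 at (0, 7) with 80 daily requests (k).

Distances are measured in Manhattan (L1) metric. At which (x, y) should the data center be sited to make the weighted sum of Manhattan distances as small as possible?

(12, 7)

Manhattan distance separates: Σwᵢ(|x−xᵢ|+|y−yᵢ|) = Σwᵢ|x−xᵢ| + Σwᵢ|y−yᵢ|, so x and y are optimised independently as 1-D weighted medians.
Total weight W = 375; half = 187.5.
x-coordinate, sorted with cumulative weight:
  x=0 (N2, w=80) cum 80
  x=3 (N3, w=100) cum 180
  x=12 (N5, w=120) cum 300  ← median
  x=16 (N1, w=25) cum 325
  x=16 (N4, w=50) cum 375
⇒ x* = 12
y-coordinate, sorted with cumulative weight:
  y=3 (N5, w=120) cum 120
  y=4 (N1, w=25) cum 145
  y=7 (N3, w=100) cum 245  ← median
  y=7 (N2, w=80) cum 325
  y=8 (N4, w=50) cum 375
⇒ y* = 7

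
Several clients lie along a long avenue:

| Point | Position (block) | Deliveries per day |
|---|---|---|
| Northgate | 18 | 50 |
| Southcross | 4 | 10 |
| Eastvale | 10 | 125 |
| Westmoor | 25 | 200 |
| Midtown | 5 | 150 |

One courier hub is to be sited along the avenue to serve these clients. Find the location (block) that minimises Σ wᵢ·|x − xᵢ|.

For a sum of weighted absolute distances on a line, the optimum is the weighted median (not the mean). Total weight W = 535; half-weight = 267.5.
Sort by position and accumulate weight:
  block 4 (Southcross, w=10) → cum 10
  block 5 (Midtown, w=150) → cum 160
  block 10 (Eastvale, w=125) → cum 285  ≥ 267.5 → median here
  block 18 (Northgate, w=50) → cum 335
  block 25 (Westmoor, w=200) → cum 535
Optimal location: block 10.

x = 10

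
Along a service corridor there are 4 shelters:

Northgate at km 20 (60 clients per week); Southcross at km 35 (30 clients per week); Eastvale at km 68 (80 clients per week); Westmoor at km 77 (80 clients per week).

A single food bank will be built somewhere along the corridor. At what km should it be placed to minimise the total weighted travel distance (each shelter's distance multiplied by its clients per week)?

x = 68

For a sum of weighted absolute distances on a line, the optimum is the weighted median (not the mean). Total weight W = 250; half-weight = 125.
Sort by position and accumulate weight:
  km 20 (Northgate, w=60) → cum 60
  km 35 (Southcross, w=30) → cum 90
  km 68 (Eastvale, w=80) → cum 170  ≥ 125 → median here
  km 77 (Westmoor, w=80) → cum 250
Optimal location: km 68.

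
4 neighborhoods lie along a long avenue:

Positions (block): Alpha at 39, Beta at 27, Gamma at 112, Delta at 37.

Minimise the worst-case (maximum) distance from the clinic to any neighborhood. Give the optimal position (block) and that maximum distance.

The 1-center on a line is the midpoint of the two extreme points: leftmost at 27, rightmost at 112.
Optimal location = (27 + 112)/2 = 69.5; maximum distance = (112 − 27)/2 = 42.5.

location 69.5, max distance 42.5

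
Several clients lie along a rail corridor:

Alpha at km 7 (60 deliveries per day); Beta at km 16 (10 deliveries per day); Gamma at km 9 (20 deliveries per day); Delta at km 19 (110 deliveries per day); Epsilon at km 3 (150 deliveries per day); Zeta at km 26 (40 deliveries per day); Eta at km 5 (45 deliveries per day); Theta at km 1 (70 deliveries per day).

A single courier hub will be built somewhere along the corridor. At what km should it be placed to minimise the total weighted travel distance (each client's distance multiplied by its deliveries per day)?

x = 5

For a sum of weighted absolute distances on a line, the optimum is the weighted median (not the mean). Total weight W = 505; half-weight = 252.5.
Sort by position and accumulate weight:
  km 1 (Theta, w=70) → cum 70
  km 3 (Epsilon, w=150) → cum 220
  km 5 (Eta, w=45) → cum 265  ≥ 252.5 → median here
  km 7 (Alpha, w=60) → cum 325
  km 9 (Gamma, w=20) → cum 345
  km 16 (Beta, w=10) → cum 355
  km 19 (Delta, w=110) → cum 465
  km 26 (Zeta, w=40) → cum 505
Optimal location: km 5.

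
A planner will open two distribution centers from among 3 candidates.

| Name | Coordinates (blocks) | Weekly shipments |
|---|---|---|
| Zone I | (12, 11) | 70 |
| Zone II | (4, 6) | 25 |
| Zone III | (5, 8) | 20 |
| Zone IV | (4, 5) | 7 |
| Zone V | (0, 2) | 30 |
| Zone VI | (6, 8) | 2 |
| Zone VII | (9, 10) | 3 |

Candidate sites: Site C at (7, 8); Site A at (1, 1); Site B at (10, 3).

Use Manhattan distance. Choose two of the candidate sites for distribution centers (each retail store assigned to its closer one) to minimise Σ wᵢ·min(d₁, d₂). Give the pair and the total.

{Site C, Site A}, total 841

Evaluate every pair (each demand assigned to the nearer of the two):
  {Site C, Site A}: total = 841
  {Site C, Site B}: total = 1111
  {Site A, Site B}: total = 1251
Best pair: {Site C, Site A} with total 841.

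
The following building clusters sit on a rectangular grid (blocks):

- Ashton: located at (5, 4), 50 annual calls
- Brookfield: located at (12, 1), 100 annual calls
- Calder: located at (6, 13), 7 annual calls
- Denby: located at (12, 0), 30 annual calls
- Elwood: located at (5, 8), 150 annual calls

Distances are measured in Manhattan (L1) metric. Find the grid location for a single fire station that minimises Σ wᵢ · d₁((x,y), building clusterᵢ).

Manhattan distance separates: Σwᵢ(|x−xᵢ|+|y−yᵢ|) = Σwᵢ|x−xᵢ| + Σwᵢ|y−yᵢ|, so x and y are optimised independently as 1-D weighted medians.
Total weight W = 337; half = 168.5.
x-coordinate, sorted with cumulative weight:
  x=5 (Ashton, w=50) cum 50
  x=5 (Elwood, w=150) cum 200  ← median
  x=6 (Calder, w=7) cum 207
  x=12 (Brookfield, w=100) cum 307
  x=12 (Denby, w=30) cum 337
⇒ x* = 5
y-coordinate, sorted with cumulative weight:
  y=0 (Denby, w=30) cum 30
  y=1 (Brookfield, w=100) cum 130
  y=4 (Ashton, w=50) cum 180  ← median
  y=8 (Elwood, w=150) cum 330
  y=13 (Calder, w=7) cum 337
⇒ y* = 4

(5, 4)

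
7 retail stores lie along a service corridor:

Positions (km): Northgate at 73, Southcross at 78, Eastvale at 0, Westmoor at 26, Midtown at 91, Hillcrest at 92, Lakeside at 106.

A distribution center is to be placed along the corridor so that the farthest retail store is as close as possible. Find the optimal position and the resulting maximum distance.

The 1-center on a line is the midpoint of the two extreme points: leftmost at 0, rightmost at 106.
Optimal location = (0 + 106)/2 = 53; maximum distance = (106 − 0)/2 = 53.

location 53, max distance 53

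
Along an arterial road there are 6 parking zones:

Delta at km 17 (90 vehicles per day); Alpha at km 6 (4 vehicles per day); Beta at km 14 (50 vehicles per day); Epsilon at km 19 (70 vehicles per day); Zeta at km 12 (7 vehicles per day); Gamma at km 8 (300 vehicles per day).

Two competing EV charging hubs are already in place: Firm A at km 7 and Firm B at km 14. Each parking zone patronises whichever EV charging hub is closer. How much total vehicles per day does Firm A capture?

The indifferent point is the midpoint (7+14)/2 = 10.5; parking zones left of it (closer to Firm A at 7) go to Firm A, those right go to Firm B.
  Alpha at 6 (w=4) → Firm A
  Gamma at 8 (w=300) → Firm A
  Zeta at 12 (w=7) → Firm B
  Beta at 14 (w=50) → Firm B
  Delta at 17 (w=90) → Firm B
  Epsilon at 19 (w=70) → Firm B
Firm A captures 304; Firm B captures 217.

304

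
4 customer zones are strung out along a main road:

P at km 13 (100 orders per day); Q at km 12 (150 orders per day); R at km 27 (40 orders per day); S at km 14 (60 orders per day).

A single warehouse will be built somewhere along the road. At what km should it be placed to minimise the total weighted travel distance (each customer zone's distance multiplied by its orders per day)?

x = 13

For a sum of weighted absolute distances on a line, the optimum is the weighted median (not the mean). Total weight W = 350; half-weight = 175.
Sort by position and accumulate weight:
  km 12 (Q, w=150) → cum 150
  km 13 (P, w=100) → cum 250  ≥ 175 → median here
  km 14 (S, w=60) → cum 310
  km 27 (R, w=40) → cum 350
Optimal location: km 13.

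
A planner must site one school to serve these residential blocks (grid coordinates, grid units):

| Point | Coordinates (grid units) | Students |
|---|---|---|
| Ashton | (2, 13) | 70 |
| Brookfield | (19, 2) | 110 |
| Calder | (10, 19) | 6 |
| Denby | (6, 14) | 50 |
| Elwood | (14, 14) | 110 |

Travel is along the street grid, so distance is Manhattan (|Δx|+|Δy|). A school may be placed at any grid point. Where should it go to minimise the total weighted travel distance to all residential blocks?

Manhattan distance separates: Σwᵢ(|x−xᵢ|+|y−yᵢ|) = Σwᵢ|x−xᵢ| + Σwᵢ|y−yᵢ|, so x and y are optimised independently as 1-D weighted medians.
Total weight W = 346; half = 173.
x-coordinate, sorted with cumulative weight:
  x=2 (Ashton, w=70) cum 70
  x=6 (Denby, w=50) cum 120
  x=10 (Calder, w=6) cum 126
  x=14 (Elwood, w=110) cum 236  ← median
  x=19 (Brookfield, w=110) cum 346
⇒ x* = 14
y-coordinate, sorted with cumulative weight:
  y=2 (Brookfield, w=110) cum 110
  y=13 (Ashton, w=70) cum 180  ← median
  y=14 (Denby, w=50) cum 230
  y=14 (Elwood, w=110) cum 340
  y=19 (Calder, w=6) cum 346
⇒ y* = 13

(14, 13)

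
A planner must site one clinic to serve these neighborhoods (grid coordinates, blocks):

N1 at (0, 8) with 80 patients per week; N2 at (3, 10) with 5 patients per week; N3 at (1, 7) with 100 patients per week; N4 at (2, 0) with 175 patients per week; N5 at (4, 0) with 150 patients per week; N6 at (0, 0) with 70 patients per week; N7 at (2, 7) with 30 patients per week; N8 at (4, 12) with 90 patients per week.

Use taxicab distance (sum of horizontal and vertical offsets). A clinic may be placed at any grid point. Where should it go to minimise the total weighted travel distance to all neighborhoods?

Manhattan distance separates: Σwᵢ(|x−xᵢ|+|y−yᵢ|) = Σwᵢ|x−xᵢ| + Σwᵢ|y−yᵢ|, so x and y are optimised independently as 1-D weighted medians.
Total weight W = 700; half = 350.
x-coordinate, sorted with cumulative weight:
  x=0 (N1, w=80) cum 80
  x=0 (N6, w=70) cum 150
  x=1 (N3, w=100) cum 250
  x=2 (N4, w=175) cum 425  ← median
  x=2 (N7, w=30) cum 455
  x=3 (N2, w=5) cum 460
  x=4 (N5, w=150) cum 610
  x=4 (N8, w=90) cum 700
⇒ x* = 2
y-coordinate, sorted with cumulative weight:
  y=0 (N4, w=175) cum 175
  y=0 (N5, w=150) cum 325
  y=0 (N6, w=70) cum 395  ← median
  y=7 (N3, w=100) cum 495
  y=7 (N7, w=30) cum 525
  y=8 (N1, w=80) cum 605
  y=10 (N2, w=5) cum 610
  y=12 (N8, w=90) cum 700
⇒ y* = 0

(2, 0)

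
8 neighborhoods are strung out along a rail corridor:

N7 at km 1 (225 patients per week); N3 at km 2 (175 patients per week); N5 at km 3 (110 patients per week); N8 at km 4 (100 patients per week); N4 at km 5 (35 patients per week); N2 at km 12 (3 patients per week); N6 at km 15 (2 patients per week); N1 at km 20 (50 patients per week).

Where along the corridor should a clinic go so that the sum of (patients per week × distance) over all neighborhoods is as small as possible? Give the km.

x = 2

For a sum of weighted absolute distances on a line, the optimum is the weighted median (not the mean). Total weight W = 700; half-weight = 350.
Sort by position and accumulate weight:
  km 1 (N7, w=225) → cum 225
  km 2 (N3, w=175) → cum 400  ≥ 350 → median here
  km 3 (N5, w=110) → cum 510
  km 4 (N8, w=100) → cum 610
  km 5 (N4, w=35) → cum 645
  km 12 (N2, w=3) → cum 648
  km 15 (N6, w=2) → cum 650
  km 20 (N1, w=50) → cum 700
Optimal location: km 2.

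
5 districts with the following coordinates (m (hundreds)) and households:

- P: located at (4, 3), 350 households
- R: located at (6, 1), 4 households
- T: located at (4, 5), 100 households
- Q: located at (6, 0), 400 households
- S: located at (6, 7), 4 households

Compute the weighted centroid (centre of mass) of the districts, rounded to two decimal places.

(4.95, 1.84)

The minimiser of Σwᵢ‖p−pᵢ‖² is the weighted centroid p* = (Σwᵢpᵢ)/(Σwᵢ).
Σwᵢ = 858.
Σwᵢxᵢ = 350·4 + 4·6 + 100·4 + 400·6 + 4·6 = 4248.
Σwᵢyᵢ = 350·3 + 4·1 + 100·5 + 400·0 + 4·7 = 1582.
x* = 4248/858 = 4.95, y* = 1582/858 = 1.84.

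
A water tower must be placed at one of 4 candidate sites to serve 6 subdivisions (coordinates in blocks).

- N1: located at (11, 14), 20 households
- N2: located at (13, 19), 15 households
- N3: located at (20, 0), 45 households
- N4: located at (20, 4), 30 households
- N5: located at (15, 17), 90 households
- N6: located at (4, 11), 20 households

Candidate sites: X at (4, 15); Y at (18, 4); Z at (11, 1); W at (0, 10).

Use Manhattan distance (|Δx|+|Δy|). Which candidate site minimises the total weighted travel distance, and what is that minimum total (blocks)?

Total weighted distance at each candidate:
  X (4, 15): total = 3810
  Y (18, 4): total = 2830
  Z (11, 1): total = 3510
  W (0, 10): total = 4840
Minimum is at Y with total 2830 blocks.

Y, total 2830 blocks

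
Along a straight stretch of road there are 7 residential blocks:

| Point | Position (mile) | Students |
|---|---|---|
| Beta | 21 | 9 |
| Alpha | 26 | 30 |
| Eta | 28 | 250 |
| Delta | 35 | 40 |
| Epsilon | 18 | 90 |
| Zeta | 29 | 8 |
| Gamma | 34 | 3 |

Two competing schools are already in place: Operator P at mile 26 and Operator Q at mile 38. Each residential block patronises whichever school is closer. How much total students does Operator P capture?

387

The indifferent point is the midpoint (26+38)/2 = 32; residential blocks left of it (closer to Operator P at 26) go to Operator P, those right go to Operator Q.
  Epsilon at 18 (w=90) → Operator P
  Beta at 21 (w=9) → Operator P
  Alpha at 26 (w=30) → Operator P
  Eta at 28 (w=250) → Operator P
  Zeta at 29 (w=8) → Operator P
  Gamma at 34 (w=3) → Operator Q
  Delta at 35 (w=40) → Operator Q
Operator P captures 387; Operator Q captures 43.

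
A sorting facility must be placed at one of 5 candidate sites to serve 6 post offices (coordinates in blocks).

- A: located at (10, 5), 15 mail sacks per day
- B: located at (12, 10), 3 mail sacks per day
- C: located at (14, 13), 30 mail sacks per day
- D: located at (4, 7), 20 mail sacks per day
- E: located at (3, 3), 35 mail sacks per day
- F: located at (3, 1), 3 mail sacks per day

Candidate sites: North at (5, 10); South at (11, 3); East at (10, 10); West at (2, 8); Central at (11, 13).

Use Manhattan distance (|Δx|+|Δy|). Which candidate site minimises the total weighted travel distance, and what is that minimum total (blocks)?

Total weighted distance at each candidate:
  North (5, 10): total = 959
  South (11, 3): total = 989
  East (10, 10): total = 1009
  West (2, 8): total = 1005
  Central (11, 13): total = 1187
Minimum is at North with total 959 blocks.

North, total 959 blocks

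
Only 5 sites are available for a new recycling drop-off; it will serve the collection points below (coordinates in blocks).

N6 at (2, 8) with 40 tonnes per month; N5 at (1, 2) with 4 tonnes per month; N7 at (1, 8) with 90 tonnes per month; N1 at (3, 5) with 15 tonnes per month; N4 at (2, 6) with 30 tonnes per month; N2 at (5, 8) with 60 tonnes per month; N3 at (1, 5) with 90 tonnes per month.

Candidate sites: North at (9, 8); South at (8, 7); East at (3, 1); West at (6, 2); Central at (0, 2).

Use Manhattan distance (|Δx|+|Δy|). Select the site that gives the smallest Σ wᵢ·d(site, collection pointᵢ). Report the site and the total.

Total weighted distance at each candidate:
  North (9, 8): total = 2691
  South (8, 7): total = 2413
  East (3, 1): total = 2462
  West (6, 2): total = 2880
  Central (0, 2): total = 2244
Minimum is at Central with total 2244 blocks.

Central, total 2244 blocks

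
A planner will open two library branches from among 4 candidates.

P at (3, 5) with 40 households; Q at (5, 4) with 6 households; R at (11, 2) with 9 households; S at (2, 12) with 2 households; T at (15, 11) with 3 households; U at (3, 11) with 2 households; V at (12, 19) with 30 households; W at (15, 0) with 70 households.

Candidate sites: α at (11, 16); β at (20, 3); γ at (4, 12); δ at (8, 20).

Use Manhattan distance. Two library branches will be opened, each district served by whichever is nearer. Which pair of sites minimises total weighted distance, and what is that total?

{β, γ}, total 1518

Evaluate every pair (each demand assigned to the nearer of the two):
  {β, γ}: total = 1518
  {α, β}: total = 1705
  {β, δ}: total = 1751
  {α, γ}: total = 2055
  {γ, δ}: total = 2331
  {α, δ}: total = 2593
Best pair: {β, γ} with total 1518.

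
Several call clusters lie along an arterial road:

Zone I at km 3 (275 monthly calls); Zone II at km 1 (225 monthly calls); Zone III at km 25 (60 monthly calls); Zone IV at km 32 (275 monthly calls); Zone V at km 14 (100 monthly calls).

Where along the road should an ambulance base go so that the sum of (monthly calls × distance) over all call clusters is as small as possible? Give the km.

x = 3

For a sum of weighted absolute distances on a line, the optimum is the weighted median (not the mean). Total weight W = 935; half-weight = 467.5.
Sort by position and accumulate weight:
  km 1 (Zone II, w=225) → cum 225
  km 3 (Zone I, w=275) → cum 500  ≥ 467.5 → median here
  km 14 (Zone V, w=100) → cum 600
  km 25 (Zone III, w=60) → cum 660
  km 32 (Zone IV, w=275) → cum 935
Optimal location: km 3.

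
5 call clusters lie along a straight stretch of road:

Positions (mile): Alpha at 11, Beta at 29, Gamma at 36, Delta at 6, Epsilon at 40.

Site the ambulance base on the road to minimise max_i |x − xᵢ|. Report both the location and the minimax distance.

The 1-center on a line is the midpoint of the two extreme points: leftmost at 6, rightmost at 40.
Optimal location = (6 + 40)/2 = 23; maximum distance = (40 − 6)/2 = 17.

location 23, max distance 17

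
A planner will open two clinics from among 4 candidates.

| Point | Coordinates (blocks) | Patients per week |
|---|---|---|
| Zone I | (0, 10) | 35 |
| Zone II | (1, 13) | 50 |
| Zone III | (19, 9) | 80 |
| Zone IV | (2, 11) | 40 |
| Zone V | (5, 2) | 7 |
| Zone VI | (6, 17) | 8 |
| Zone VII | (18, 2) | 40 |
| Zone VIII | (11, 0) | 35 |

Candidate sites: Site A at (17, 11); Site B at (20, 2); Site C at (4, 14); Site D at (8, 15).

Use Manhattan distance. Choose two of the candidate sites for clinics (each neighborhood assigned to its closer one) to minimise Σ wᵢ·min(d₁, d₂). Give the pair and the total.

Evaluate every pair (each demand assigned to the nearer of the two):
  {Site B, Site C}: total = 1916
  {Site A, Site C}: total = 2126
  {Site B, Site D}: total = 2547
  {Site A, Site D}: total = 2764
  {Site A, Site B}: total = 3156
  {Site C, Site D}: total = 3713
Best pair: {Site B, Site C} with total 1916.

{Site B, Site C}, total 1916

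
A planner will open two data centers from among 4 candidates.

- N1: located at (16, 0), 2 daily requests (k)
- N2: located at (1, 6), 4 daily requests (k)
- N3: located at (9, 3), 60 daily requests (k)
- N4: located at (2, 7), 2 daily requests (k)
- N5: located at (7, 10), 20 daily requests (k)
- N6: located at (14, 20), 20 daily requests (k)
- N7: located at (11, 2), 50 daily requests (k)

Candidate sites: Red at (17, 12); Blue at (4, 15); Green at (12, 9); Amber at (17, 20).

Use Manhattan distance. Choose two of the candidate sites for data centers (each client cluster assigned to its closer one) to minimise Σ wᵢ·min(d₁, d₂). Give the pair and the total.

Evaluate every pair (each demand assigned to the nearer of the two):
  {Green, Amber}: total = 1226
  {Red, Green}: total = 1386
  {Blue, Green}: total = 1414
  {Red, Amber}: total = 2274
  {Red, Blue}: total = 2294
  {Blue, Amber}: total = 2350
Best pair: {Green, Amber} with total 1226.

{Green, Amber}, total 1226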